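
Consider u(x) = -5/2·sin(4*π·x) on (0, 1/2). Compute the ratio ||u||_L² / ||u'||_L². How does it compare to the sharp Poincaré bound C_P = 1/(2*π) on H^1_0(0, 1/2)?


||u||_L² / ||u'||_L² = 1/(4*π) < C_P = 1/(2*π).

u(x) = -5/2·sin(4*π·x), so u'(x) = -10*π*cos(4*π*x).
Writing u(x) = A·sin(kπx/L) with A = -5/2 and k = 2, use ∫_0^L sin²(kπx/L) dx = L/2 and ∫_0^L cos²(kπx/L) dx = L/2.
u² = 25/4·sin²(4*π·x) and (u')² = 100*π^2·cos²(4*π·x), and each of sin², cos² integrates to L/2 = 1/4 over (0, 1/2).
∫_0^1/2 u² dx = 25/16, so ||u||_L² = 5/4.
∫_0^1/2 (u')² dx = 25*π^2, so ||u'||_L² = 5*π.
Ratio ||u||_L² / ||u'||_L² = 1/(4*π).
Sharp Poincaré constant on H^1_0(0, 1/2) is C_P = L/π = 1/(2*π), achieved by sin(2*π·x).
This is the k = 2 harmonic; the ratio L/(kπ) is strictly less than C_P = L/π, consistent with the sharp inequality ||u||_L² ≤ C_P ||u'||_L².


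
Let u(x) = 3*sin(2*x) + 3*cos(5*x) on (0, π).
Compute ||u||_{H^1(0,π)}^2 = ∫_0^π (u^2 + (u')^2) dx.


||u||_{H^1(0,π)}^2 = -624/7 + 279*π/2

u'(x) = -15*sin(5*x) + 6*cos(2*x).
Expand u² and (u')² and integrate term by term on (0, π), using: for integers n ≥ 1, ∫_0^π sin²(nx) dx = ∫_0^π cos²(nx) dx = π/2; for n ≠ n', ∫_0^π sin(nx)sin(n'x) dx = ∫_0^π cos(nx)cos(n'x) dx = 0; and by product-to-sum, ∫_0^π sin(nx)cos(n'x) dx = ½∫_0^π [sin((n+n')x) + sin((n−n')x)] dx, which is 0 when n+n' is even and 2n/(n²−n'²) when n+n' is odd (it need not vanish on (0, π)).
  u² squared terms: (3)²·∫cos(5x)² dx = 9·π/2 = 9*π/2;  (3)²·∫sin(2x)² dx = 9·π/2 = 9*π/2.
  u² cross terms: 2·(3)·(3)·∫cos(5x)·sin(2x) dx = 18·(-4/21) = -24/7.
  So ∫_0^π u² dx = 9*π/2 + 9*π/2 − 24/7 = -24/7 + 9*π.
  (u')² squared terms: (-15)²·∫sin(5x)² dx = 225·π/2 = 225*π/2;  (6)²·∫cos(2x)² dx = 36·π/2 = 18*π.
  (u')² cross terms: 2·(-15)·(6)·∫sin(5x)·cos(2x) dx = -180·(10/21) = -600/7.
  So ∫_0^π (u')² dx = 225*π/2 + 18*π − 600/7 = -600/7 + 261*π/2.
||u||_{H^1}^2 = (-24/7 + 9*π) + (-600/7 + 261*π/2) = -624/7 + 279*π/2.


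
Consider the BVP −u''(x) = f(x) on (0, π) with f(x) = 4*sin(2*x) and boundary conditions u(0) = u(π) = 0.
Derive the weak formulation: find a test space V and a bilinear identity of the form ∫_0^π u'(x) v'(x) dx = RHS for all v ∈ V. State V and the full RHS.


V = H^1_0(0, π) (so v(0) = v(π) = 0); weak form: ∫_0^π u'v' dx = ∫_0^π (4*sin(2*x)) v dx for all v ∈ V.

Multiply both sides by a test function v and integrate from 0 to π:
  ∫_0^π −u''(x) v(x) dx = ∫_0^π f(x) v(x) dx.
Integrate the LHS by parts once:
  ∫_0^π −u'' v dx = −[u'(x) v(x)]_0^π + ∫_0^π u'(x) v'(x) dx.
Thus ∫_0^π u'(x) v'(x) dx = ∫_0^π f(x) v(x) dx + [u'(x) v(x)]_0^π.
Choose V so that boundary terms are either known or forced to vanish.
u is Dirichlet: u(0) = u(π) = 0. Let V = H^1_0(0, π); then v(0) = v(π) = 0, and [u' v]_0^π = 0.
Weak formulation: find u (satisfying any essential BC) such that ∫_0^π u'(x) v'(x) dx = ∫_0^π f v dx for all v ∈ V.
Substituting f(x) = 4*sin(2*x), the right-hand side is ∫_0^π (4*sin(2*x)) v dx.


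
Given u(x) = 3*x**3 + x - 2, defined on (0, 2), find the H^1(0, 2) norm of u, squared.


||u||_{H^1}^2 = 76234/105

The H^1 norm (squared) on an interval (0, L) is
  ||u||_{H^1}^2 = ∫_0^L u(x)^2 dx + ∫_0^L u'(x)^2 dx.
Compute u'(x) = 9*x**2 + 1.
Then u(x)^2 = 9*x**6 + 6*x**4 - 12*x**3 + x**2 - 4*x + 4 and u'(x)^2 = 81*x**4 + 18*x**2 + 1.
Integrate each monomial from 0 to 2 using ∫_0^2 c·x^n dx = c·2^(n+1)/(n+1):
  ∫_0^2 u(x)^2 dx = ∫_0^2 (9*x^6 + 6*x^4 - 12*x^3 + x^2 - 4*x + 4) dx. Term by term:
    ∫_0^2 9*x^6 dx = 1152/7;  ∫_0^2 6*x^4 dx = 192/5;  ∫_0^2 -12*x^3 dx = -48;
    ∫_0^2 x^2 dx = 8/3;  ∫_0^2 -4*x dx = -8;  ∫_0^2 4 dx = 8.
  Sum: 1152/7 + 192/5 − 48 + 8/3 − 8 + 8 = 16552/105.
  ∫_0^2 u'(x)^2 dx = ∫_0^2 (81*x^4 + 18*x^2 + 1) dx. Term by term:
    ∫_0^2 81*x^4 dx = 2592/5;  ∫_0^2 18*x^2 dx = 48;  ∫_0^2 1 dx = 2.
  Sum: 2592/5 + 48 + 2 = 2842/5.
Adding: ||u||_{H^1}^2 = 16552/105 + 2842/5 = 76234/105.


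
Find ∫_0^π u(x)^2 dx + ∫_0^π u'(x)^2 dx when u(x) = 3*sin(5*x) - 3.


||u||_{H^1(0,π)}^2 = -36/5 + 126*π

u'(x) = 15*cos(5*x).
Expand u² and (u')² and integrate term by term on (0, π), using: for integers n ≥ 1, ∫_0^π sin²(nx) dx = ∫_0^π cos²(nx) dx = π/2; for n ≠ n', ∫_0^π sin(nx)sin(n'x) dx = ∫_0^π cos(nx)cos(n'x) dx = 0; and by product-to-sum, ∫_0^π sin(nx)cos(n'x) dx = ½∫_0^π [sin((n+n')x) + sin((n−n')x)] dx, which is 0 when n+n' is even and 2n/(n²−n'²) when n+n' is odd (it need not vanish on (0, π)). For the constant mode: ∫_0^π 1 dx = π, ∫_0^π cos(nx) dx = 0, ∫_0^π sin(nx) dx = (1−(−1)^n)/n.
  u² squared terms: (-3)²·∫1 dx = 9·π = 9*π;  (3)²·∫sin(5x)² dx = 9·π/2 = 9*π/2.
  u² cross terms: 2·(-3)·(3)·∫1·sin(5x) dx = -18·(2/5) = -36/5.
  So ∫_0^π u² dx = 9*π + 9*π/2 − 36/5 = -36/5 + 27*π/2.
  (u')² squared terms: (15)²·∫cos(5x)² dx = 225·π/2 = 225*π/2.
  So ∫_0^π (u')² dx = 225*π/2.
||u||_{H^1}^2 = (-36/5 + 27*π/2) + (225*π/2) = -36/5 + 126*π.


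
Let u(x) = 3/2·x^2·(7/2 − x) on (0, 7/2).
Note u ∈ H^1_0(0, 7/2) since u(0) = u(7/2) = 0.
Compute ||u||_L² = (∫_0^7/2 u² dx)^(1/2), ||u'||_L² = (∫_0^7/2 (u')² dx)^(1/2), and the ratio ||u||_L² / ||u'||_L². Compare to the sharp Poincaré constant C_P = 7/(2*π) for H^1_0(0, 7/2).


||u||_L² / ||u'||_L² = sqrt(14)/4 < C_P = 7/(2*π).

u(x) = 3/2·x^2·(7/2 − x), so u'(x) = 3*x*(7 - 3*x)/2.
u(x) = 3/2·x^2·(7/2 − x) vanishes at x = 0 and x = 7/2, so u ∈ H^1_0(0, 7/2). Differentiate via the product rule and integrate the resulting polynomials term by term.
  ∫_0^7/2 u² dx = ∫_0^7/2 (9*x^6/4 - 63*x^5/4 + 441*x^4/16) dx. Term by term:
    ∫_0^7/2 9*x^6/4 dx = 1058841/512;  ∫_0^7/2 -63*x^5/4 dx = -2470629/512;  ∫_0^7/2 441*x^4/16 dx = 7411887/2560.
  Sum: 1058841/512 − 2470629/512 + 7411887/2560 = 352947/2560.
  ∫_0^7/2 (u')² dx = ∫_0^7/2 (81*x^4/4 - 189*x^3/2 + 441*x^2/4) dx. Term by term:
    ∫_0^7/2 81*x^4/4 dx = 1361367/640;  ∫_0^7/2 -189*x^3/2 dx = -453789/128;  ∫_0^7/2 441*x^2/4 dx = 50421/32.
  Sum: 1361367/640 − 453789/128 + 50421/32 = 50421/320.
∫_0^7/2 u² dx = 352947/2560, so ||u||_L² = 343*sqrt(30)/160.
∫_0^7/2 (u')² dx = 50421/320, so ||u'||_L² = 49*sqrt(105)/40.
Ratio ||u||_L² / ||u'||_L² = sqrt(14)/4.
Sharp Poincaré constant on H^1_0(0, 7/2) is C_P = L/π = 7/(2*π), achieved by sin(2*π/7·x).
A polynomial bump cannot attain the sharp Poincaré constant (only the first sine eigenfunction does), so the ratio is strictly less than C_P, consistent with ||u||_L² ≤ C_P ||u'||_L².


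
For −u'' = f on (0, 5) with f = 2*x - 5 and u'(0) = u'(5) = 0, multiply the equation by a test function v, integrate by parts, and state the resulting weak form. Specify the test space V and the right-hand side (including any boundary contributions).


V = H^1(0, 5) (no boundary constraint on v; u is determined up to an additive constant); weak form: ∫_0^5 u'v' dx = ∫_0^5 (2*x - 5) v dx for all v ∈ V.

Multiply both sides by a test function v and integrate from 0 to 5:
  ∫_0^5 −u''(x) v(x) dx = ∫_0^5 f(x) v(x) dx.
Integrate the LHS by parts once:
  ∫_0^5 −u'' v dx = −[u'(x) v(x)]_0^5 + ∫_0^5 u'(x) v'(x) dx.
Thus ∫_0^5 u'(x) v'(x) dx = ∫_0^5 f(x) v(x) dx + [u'(x) v(x)]_0^5.
Choose V so that boundary terms are either known or forced to vanish.
u has homogeneous Neumann: u'(0) = u'(5) = 0. So [u' v]_0^5 = 0·v(5) − 0·v(0) = 0 for any v; take V = H^1(0, 5).
Weak formulation: find u (satisfying any essential BC) such that ∫_0^5 u'(x) v'(x) dx = ∫_0^5 f v dx for all v ∈ V (homogeneous Neumann, so boundary terms vanish).
Substituting f(x) = 2*x - 5, the right-hand side is ∫_0^5 (2*x - 5) v dx.
Compatibility check (pure Neumann): taking v ≡ 1 ∈ V gives 0 = ∫_0^5 f dx + (0) − (0), i.e. ∫_0^5 f dx must equal u'(0) − u'(5) = 0. Indeed ∫_0^5 (2*x - 5) dx = 0, so the data are compatible. The solution is then unique only up to an additive constant (fix it e.g. by requiring ∫_0^5 u dx = 0).


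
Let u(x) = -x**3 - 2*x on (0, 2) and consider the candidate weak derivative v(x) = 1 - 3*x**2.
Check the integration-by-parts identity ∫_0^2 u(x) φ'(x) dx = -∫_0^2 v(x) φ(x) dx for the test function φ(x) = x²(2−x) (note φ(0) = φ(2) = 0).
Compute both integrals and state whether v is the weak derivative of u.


LHS = 136/15, RHS = 76/15. No, v is not the weak derivative of u.

u(x) = -x**3 - 2*x, classical derivative u'(x) = -3*x**2 - 2.
φ(x) = x²(2−x), so φ'(x) = x*(4 - 3*x).
Note φ(0) = φ(2) = 0, so the boundary term u·φ vanishes.
LHS = ∫_0^2 u(x) φ'(x) dx = ∫_0^2 (3*x^5 - 4*x^4 + 6*x^3 - 8*x^2) dx. Term by term:
  ∫_0^2 3*x^5 dx = 32;  ∫_0^2 -4*x^4 dx = -128/5;  ∫_0^2 6*x^3 dx = 24;
  ∫_0^2 -8*x^2 dx = -64/3.
Sum: 32 − 128/5 + 24 − 64/3 = 136/15.
So LHS = 136/15.
∫_0^2 v(x) φ(x) dx = ∫_0^2 (3*x^5 - 6*x^4 - x^3 + 2*x^2) dx. Term by term:
  ∫_0^2 3*x^5 dx = 32;  ∫_0^2 -6*x^4 dx = -192/5;  ∫_0^2 -x^3 dx = -4;
  ∫_0^2 2*x^2 dx = 16/3.
Sum: 32 − 192/5 − 4 + 16/3 = -76/15.
So RHS = -∫_0^2 v(x) φ(x) dx = 76/15.
LHS − RHS = 4 ≠ 0, so the identity fails.
(For a valid weak derivative the identity must hold for EVERY test function, in particular this one. The failure shows v is NOT the weak derivative of u.)
Correct weak derivative would be u'(x) = -3*x**2 - 2.


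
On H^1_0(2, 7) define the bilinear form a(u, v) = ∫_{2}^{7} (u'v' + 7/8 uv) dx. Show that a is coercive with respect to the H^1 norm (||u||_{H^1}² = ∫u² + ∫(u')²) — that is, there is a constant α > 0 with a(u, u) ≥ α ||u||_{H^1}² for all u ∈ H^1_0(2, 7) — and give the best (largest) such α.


α = (π^2 + 175/8)/(π^2 + 25)

Coercivity of a(·,·) on H^1_0(2, 7) means a(u, u) ≥ α ||u||_{H^1}² for every u ∈ H^1_0.
The interval has length L = 5, and Poincaré/coercivity depend only on L. Here a(u, u) = ∫(u')² + (7/8)·∫u².
Here 0 < c = 7/8 < 1. The condition a(u,u) ≥ α||u||_{H^1}² reads (1−α)∫(u')² ≥ (α−c)∫u². Any admissible α is ≤ 1 (rapidly oscillating u have ∫u²/∫(u')² → 0), and α = 1 would force 0 ≥ (1−c)∫u², impossible since c < 1; so 1−α > 0. By the sharp Poincaré inequality on H^1_0 of an interval of length L, ∫(u')² ≥ (π/L)²∫u² with equality for the first sine mode sin(π(x−x₀)/L) (x₀ the left endpoint), so the inequality holds for all u iff (1−α)(π/L)² ≥ α − c, i.e. α ≤ ((π/L)² + c)/((π/L)² + 1) = (1 + c(L/π)²)/(1 + (L/π)²). With (π/L)² = π^2/25 and c = 7/8, the largest admissible constant is α = ((π/L)² + c)/((π/L)² + 1).
Simplifying, α = (π^2 + 175/8)/(π^2 + 25).


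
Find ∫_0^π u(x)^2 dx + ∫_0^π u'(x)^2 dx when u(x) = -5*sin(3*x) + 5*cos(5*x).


||u||_{H^1(0,π)}^2 = 450*π

u'(x) = -25*sin(5*x) - 15*cos(3*x).
Expand u² and (u')² and integrate term by term on (0, π), using: for integers n ≥ 1, ∫_0^π sin²(nx) dx = ∫_0^π cos²(nx) dx = π/2; for n ≠ n', ∫_0^π sin(nx)sin(n'x) dx = ∫_0^π cos(nx)cos(n'x) dx = 0; and by product-to-sum, ∫_0^π sin(nx)cos(n'x) dx = ½∫_0^π [sin((n+n')x) + sin((n−n')x)] dx, which is 0 when n+n' is even and 2n/(n²−n'²) when n+n' is odd (it need not vanish on (0, π)).
  u² squared terms: (-5)²·∫sin(3x)² dx = 25·π/2 = 25*π/2;  (5)²·∫cos(5x)² dx = 25·π/2 = 25*π/2.
  u² cross terms: 2·(-5)·(5)·∫sin(3x)·cos(5x) dx = -50·(0) = 0.
  So ∫_0^π u² dx = 25*π/2 + 25*π/2 + 0 = 25*π.
  (u')² squared terms: (-25)²·∫sin(5x)² dx = 625·π/2 = 625*π/2;  (-15)²·∫cos(3x)² dx = 225·π/2 = 225*π/2.
  (u')² cross terms: 2·(-25)·(-15)·∫sin(5x)·cos(3x) dx = 750·(0) = 0.
  So ∫_0^π (u')² dx = 625*π/2 + 225*π/2 + 0 = 425*π.
||u||_{H^1}^2 = (25*π) + (425*π) = 450*π.


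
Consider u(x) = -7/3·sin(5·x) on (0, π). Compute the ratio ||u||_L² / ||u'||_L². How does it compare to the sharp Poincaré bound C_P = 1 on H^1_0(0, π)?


||u||_L² / ||u'||_L² = 1/5 < C_P = 1.

u(x) = -7/3·sin(5·x), so u'(x) = -35*cos(5*x)/3.
Writing u(x) = A·sin(kπx/L) with A = -7/3 and k = 5, use ∫_0^L sin²(kπx/L) dx = L/2 and ∫_0^L cos²(kπx/L) dx = L/2.
u² = 49/9·sin²(5·x) and (u')² = 1225/9·cos²(5·x), and each of sin², cos² integrates to L/2 = π/2 over (0, π).
∫_0^π u² dx = 49*π/18, so ||u||_L² = 7*sqrt(2)*sqrt(π)/6.
∫_0^π (u')² dx = 1225*π/18, so ||u'||_L² = 35*sqrt(2)*sqrt(π)/6.
Ratio ||u||_L² / ||u'||_L² = 1/5.
Sharp Poincaré constant on H^1_0(0, π) is C_P = L/π = 1, achieved by sin(x).
This is the k = 5 harmonic; the ratio L/(kπ) is strictly less than C_P = L/π, consistent with the sharp inequality ||u||_L² ≤ C_P ||u'||_L².


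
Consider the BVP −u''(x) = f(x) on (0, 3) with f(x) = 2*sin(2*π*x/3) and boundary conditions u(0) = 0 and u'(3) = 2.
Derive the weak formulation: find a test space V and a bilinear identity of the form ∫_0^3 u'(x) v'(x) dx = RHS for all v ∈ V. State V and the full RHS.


V = {v ∈ H^1(0, 3) : v(0) = 0} (test functions vanish at x = 0 where u is specified); weak form: ∫_0^3 u'v' dx = ∫_0^3 (2*sin(2*π*x/3)) v dx + 2·v(3) for all v ∈ V.

Multiply both sides by a test function v and integrate from 0 to 3:
  ∫_0^3 −u''(x) v(x) dx = ∫_0^3 f(x) v(x) dx.
Integrate the LHS by parts once:
  ∫_0^3 −u'' v dx = −[u'(x) v(x)]_0^3 + ∫_0^3 u'(x) v'(x) dx.
Thus ∫_0^3 u'(x) v'(x) dx = ∫_0^3 f(x) v(x) dx + [u'(x) v(x)]_0^3.
Choose V so that boundary terms are either known or forced to vanish.
Mixed BC: u(0) = 0 (Dirichlet) and u'(3) = 2 (Neumann). Define V = {v ∈ H^1(0, 3) : v(0) = 0}. Then [u' v]_0^3 = u'(3)·v(3) − u'(0)·0 = 2·v(3).
Weak formulation: find u (satisfying any essential BC) such that ∫_0^3 u'(x) v'(x) dx = ∫_0^3 f v dx + 2·v(3) for all v ∈ V (Dirichlet at 0 absorbed into V; Neumann datum at x = 3 contributes the boundary term).
Substituting f(x) = 2*sin(2*π*x/3), the right-hand side is ∫_0^3 (2*sin(2*π*x/3)) v dx + 2·v(3).


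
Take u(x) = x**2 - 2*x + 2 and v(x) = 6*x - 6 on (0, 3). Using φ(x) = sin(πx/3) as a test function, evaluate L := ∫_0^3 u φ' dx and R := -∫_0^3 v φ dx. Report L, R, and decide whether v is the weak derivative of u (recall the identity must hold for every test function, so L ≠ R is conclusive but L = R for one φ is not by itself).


LHS = -6/π, RHS = -18/π. No, v is not the weak derivative of u.

u(x) = x**2 - 2*x + 2, classical derivative u'(x) = 2*x - 2.
φ(x) = sin(πx/3), so φ'(x) = π*cos(π*x/3)/3.
Note φ(0) = φ(3) = 0, so the boundary term u·φ vanishes.
LHS = ∫_0^3 u(x) φ'(x) dx = ∫_0^3 (π*x^2*cos(π*x/3)/3 - 2*π*x*cos(π*x/3)/3 + 2*π*cos(π*x/3)/3) dx. Term by term:
  ∫_0^3 2*π*cos(π*x/3)/3 dx = 0;  ∫_0^3 -2*π*x*cos(π*x/3)/3 dx = 12/π;  ∫_0^3 π*x^2*cos(π*x/3)/3 dx = -18/π.
Sum: 0 + 12/π − 18/π = -6/π.
So LHS = -6/π.
∫_0^3 v(x) φ(x) dx = ∫_0^3 (6*x*sin(π*x/3) - 6*sin(π*x/3)) dx. Term by term:
  ∫_0^3 -6*sin(π*x/3) dx = -36/π;  ∫_0^3 6*x*sin(π*x/3) dx = 54/π.
Sum: -36/π + 54/π = 18/π.
So RHS = -∫_0^3 v(x) φ(x) dx = -18/π.
LHS − RHS = 12/π ≠ 0, so the identity fails.
(For a valid weak derivative the identity must hold for EVERY test function, in particular this one. The failure shows v is NOT the weak derivative of u.)
Correct weak derivative would be u'(x) = 2*x - 2.


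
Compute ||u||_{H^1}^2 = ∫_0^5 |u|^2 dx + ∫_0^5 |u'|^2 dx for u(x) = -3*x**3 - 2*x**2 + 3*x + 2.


||u||_{H^1}^2 = 3768340/21

The H^1 norm (squared) on an interval (0, L) is
  ||u||_{H^1}^2 = ∫_0^L u(x)^2 dx + ∫_0^L u'(x)^2 dx.
Compute u'(x) = -9*x**2 - 4*x + 3.
Then u(x)^2 = 9*x**6 + 12*x**5 - 14*x**4 - 24*x**3 + x**2 + 12*x + 4 and u'(x)^2 = 81*x**4 + 72*x**3 - 38*x**2 - 24*x + 9.
Integrate each monomial from 0 to 5 using ∫_0^5 c·x^n dx = c·5^(n+1)/(n+1):
  ∫_0^5 u(x)^2 dx = ∫_0^5 (9*x^6 + 12*x^5 - 14*x^4 - 24*x^3 + x^2 + 12*x + 4) dx. Term by term:
    ∫_0^5 9*x^6 dx = 703125/7;  ∫_0^5 12*x^5 dx = 31250;  ∫_0^5 -14*x^4 dx = -8750;
    ∫_0^5 -24*x^3 dx = -3750;  ∫_0^5 x^2 dx = 125/3;  ∫_0^5 12*x dx = 150;
    ∫_0^5 4 dx = 20.
  Sum: 703125/7 + 31250 − 8750 − 3750 + 125/3 + 150 + 20 = 2507570/21.
  ∫_0^5 u'(x)^2 dx = ∫_0^5 (81*x^4 + 72*x^3 - 38*x^2 - 24*x + 9) dx. Term by term:
    ∫_0^5 81*x^4 dx = 50625;  ∫_0^5 72*x^3 dx = 11250;  ∫_0^5 -38*x^2 dx = -4750/3;
    ∫_0^5 -24*x dx = -300;  ∫_0^5 9 dx = 45.
  Sum: 50625 + 11250 − 4750/3 − 300 + 45 = 180110/3.
Adding: ||u||_{H^1}^2 = 2507570/21 + 180110/3 = 3768340/21.


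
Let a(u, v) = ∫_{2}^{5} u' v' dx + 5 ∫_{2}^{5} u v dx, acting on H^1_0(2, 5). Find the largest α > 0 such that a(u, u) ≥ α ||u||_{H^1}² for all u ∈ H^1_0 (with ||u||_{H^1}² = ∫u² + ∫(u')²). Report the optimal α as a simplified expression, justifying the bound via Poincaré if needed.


α = 1

Coercivity of a(·,·) on H^1_0(2, 5) means a(u, u) ≥ α ||u||_{H^1}² for every u ∈ H^1_0.
The interval has length L = 3, and Poincaré/coercivity depend only on L. Here a(u, u) = ∫(u')² + (5)·∫u².
Here c = 5 ≥ 1, so a(u,u) = ∫(u')² + c∫u² ≥ ∫(u')² + ∫u² = ||u||_{H^1}², i.e. α = 1 works. No larger α is possible: a(u,u) ≥ α||u||_{H^1}² means (1−α)∫(u')² ≥ (α−c)∫u², and for the modes u_n = sin(nπ(x−x₀)/L) (x₀ the left endpoint) one has ∫u_n²/∫(u_n')² = (L/(nπ))² → 0, so a(u_n,u_n)/||u_n||_{H^1}² → 1. Hence the optimal constant is α = 1.
Therefore α = 1.


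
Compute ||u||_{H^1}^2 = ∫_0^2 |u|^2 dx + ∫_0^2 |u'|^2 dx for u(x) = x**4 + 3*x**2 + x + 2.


||u||_{H^1}^2 = 346366/315

The H^1 norm (squared) on an interval (0, L) is
  ||u||_{H^1}^2 = ∫_0^L u(x)^2 dx + ∫_0^L u'(x)^2 dx.
Compute u'(x) = 4*x**3 + 6*x + 1.
Then u(x)^2 = x**8 + 6*x**6 + 2*x**5 + 13*x**4 + 6*x**3 + 13*x**2 + 4*x + 4 and u'(x)^2 = 16*x**6 + 48*x**4 + 8*x**3 + 36*x**2 + 12*x + 1.
Integrate each monomial from 0 to 2 using ∫_0^2 c·x^n dx = c·2^(n+1)/(n+1):
  ∫_0^2 u(x)^2 dx = ∫_0^2 (x^8 + 6*x^6 + 2*x^5 + 13*x^4 + 6*x^3 + 13*x^2 + 4*x + 4) dx. Term by term:
    ∫_0^2 x^8 dx = 512/9;  ∫_0^2 6*x^6 dx = 768/7;  ∫_0^2 2*x^5 dx = 64/3;
    ∫_0^2 13*x^4 dx = 416/5;  ∫_0^2 6*x^3 dx = 24;  ∫_0^2 13*x^2 dx = 104/3;
    ∫_0^2 4*x dx = 8;  ∫_0^2 4 dx = 8.
  Sum: 512/9 + 768/7 + 64/3 + 416/5 + 24 + 104/3 + 8 + 8 = 108928/315.
  ∫_0^2 u'(x)^2 dx = ∫_0^2 (16*x^6 + 48*x^4 + 8*x^3 + 36*x^2 + 12*x + 1) dx. Term by term:
    ∫_0^2 16*x^6 dx = 2048/7;  ∫_0^2 48*x^4 dx = 1536/5;  ∫_0^2 8*x^3 dx = 32;
    ∫_0^2 36*x^2 dx = 96;  ∫_0^2 12*x dx = 24;  ∫_0^2 1 dx = 2.
  Sum: 2048/7 + 1536/5 + 32 + 96 + 24 + 2 = 26382/35.
Adding: ||u||_{H^1}^2 = 108928/315 + 26382/35 = 346366/315.


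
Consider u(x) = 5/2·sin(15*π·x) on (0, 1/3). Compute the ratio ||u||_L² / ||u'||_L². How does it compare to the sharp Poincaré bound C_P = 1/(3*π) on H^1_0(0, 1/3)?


||u||_L² / ||u'||_L² = 1/(15*π) < C_P = 1/(3*π).

u(x) = 5/2·sin(15*π·x), so u'(x) = 75*π*cos(15*π*x)/2.
Writing u(x) = A·sin(kπx/L) with A = 5/2 and k = 5, use ∫_0^L sin²(kπx/L) dx = L/2 and ∫_0^L cos²(kπx/L) dx = L/2.
u² = 25/4·sin²(15*π·x) and (u')² = 5625*π^2/4·cos²(15*π·x), and each of sin², cos² integrates to L/2 = 1/6 over (0, 1/3).
∫_0^1/3 u² dx = 25/24, so ||u||_L² = 5*sqrt(6)/12.
∫_0^1/3 (u')² dx = 1875*π^2/8, so ||u'||_L² = 25*sqrt(6)*π/4.
Ratio ||u||_L² / ||u'||_L² = 1/(15*π).
Sharp Poincaré constant on H^1_0(0, 1/3) is C_P = L/π = 1/(3*π), achieved by sin(3*π·x).
This is the k = 5 harmonic; the ratio L/(kπ) is strictly less than C_P = L/π, consistent with the sharp inequality ||u||_L² ≤ C_P ||u'||_L².


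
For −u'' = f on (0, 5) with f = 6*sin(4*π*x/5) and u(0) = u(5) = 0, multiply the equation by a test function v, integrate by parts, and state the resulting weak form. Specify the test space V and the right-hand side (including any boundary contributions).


V = H^1_0(0, 5) (so v(0) = v(5) = 0); weak form: ∫_0^5 u'v' dx = ∫_0^5 (6*sin(4*π*x/5)) v dx for all v ∈ V.

Multiply both sides by a test function v and integrate from 0 to 5:
  ∫_0^5 −u''(x) v(x) dx = ∫_0^5 f(x) v(x) dx.
Integrate the LHS by parts once:
  ∫_0^5 −u'' v dx = −[u'(x) v(x)]_0^5 + ∫_0^5 u'(x) v'(x) dx.
Thus ∫_0^5 u'(x) v'(x) dx = ∫_0^5 f(x) v(x) dx + [u'(x) v(x)]_0^5.
Choose V so that boundary terms are either known or forced to vanish.
u is Dirichlet: u(0) = u(5) = 0. Let V = H^1_0(0, 5); then v(0) = v(5) = 0, and [u' v]_0^5 = 0.
Weak formulation: find u (satisfying any essential BC) such that ∫_0^5 u'(x) v'(x) dx = ∫_0^5 f v dx for all v ∈ V.
Substituting f(x) = 6*sin(4*π*x/5), the right-hand side is ∫_0^5 (6*sin(4*π*x/5)) v dx.


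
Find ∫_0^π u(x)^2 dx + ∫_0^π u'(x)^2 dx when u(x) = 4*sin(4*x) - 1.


||u||_{H^1(0,π)}^2 = 137*π

u'(x) = 16*cos(4*x).
Expand u² and (u')² and integrate term by term on (0, π), using: for integers n ≥ 1, ∫_0^π sin²(nx) dx = ∫_0^π cos²(nx) dx = π/2; for n ≠ n', ∫_0^π sin(nx)sin(n'x) dx = ∫_0^π cos(nx)cos(n'x) dx = 0; and by product-to-sum, ∫_0^π sin(nx)cos(n'x) dx = ½∫_0^π [sin((n+n')x) + sin((n−n')x)] dx, which is 0 when n+n' is even and 2n/(n²−n'²) when n+n' is odd (it need not vanish on (0, π)). For the constant mode: ∫_0^π 1 dx = π, ∫_0^π cos(nx) dx = 0, ∫_0^π sin(nx) dx = (1−(−1)^n)/n.
  u² squared terms: (-1)²·∫1 dx = 1·π = π;  (4)²·∫sin(4x)² dx = 16·π/2 = 8*π.
  u² cross terms: 2·(-1)·(4)·∫1·sin(4x) dx = -8·(0) = 0.
  So ∫_0^π u² dx = π + 8*π + 0 = 9*π.
  (u')² squared terms: (16)²·∫cos(4x)² dx = 256·π/2 = 128*π.
  So ∫_0^π (u')² dx = 128*π.
||u||_{H^1}^2 = (9*π) + (128*π) = 137*π.


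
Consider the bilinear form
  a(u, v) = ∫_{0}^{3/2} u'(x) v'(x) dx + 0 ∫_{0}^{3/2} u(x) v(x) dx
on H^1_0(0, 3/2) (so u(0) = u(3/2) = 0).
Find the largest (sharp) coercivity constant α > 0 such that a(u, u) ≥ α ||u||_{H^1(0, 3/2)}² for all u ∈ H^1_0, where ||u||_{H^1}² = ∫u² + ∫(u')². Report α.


α = 4*π^2/(9 + 4*π^2)

Coercivity of a(·,·) on H^1_0(0, 3/2) means a(u, u) ≥ α ||u||_{H^1}² for every u ∈ H^1_0.
The interval has length L = 3/2, and Poincaré/coercivity depend only on L. Here a(u, u) = ∫(u')² + (0)·∫u².
Here c = 0, so a(u,u) = ∫(u')² alone. The condition a(u,u) ≥ α||u||_{H^1}² reads (1−α)∫(u')² ≥ (α−c)∫u². Any admissible α is ≤ 1 (rapidly oscillating u have ∫u²/∫(u')² → 0), and α = 1 would force 0 ≥ (1−c)∫u², impossible since c < 1; so 1−α > 0. By the sharp Poincaré inequality on H^1_0 of an interval of length L, ∫(u')² ≥ (π/L)²∫u² with equality for the first sine mode sin(π(x−x₀)/L) (x₀ the left endpoint), so the inequality holds for all u iff (1−α)(π/L)² ≥ α − c, i.e. α ≤ ((π/L)² + c)/((π/L)² + 1) = (1 + c(L/π)²)/(1 + (L/π)²). (Direct route, valid since c ≤ 0: Poincaré gives c∫u² ≥ c(L/π)²∫(u')², so a(u,u) ≥ (1 + c(L/π)²)∫(u')², while ||u||_{H^1}² ≤ (1 + (L/π)²)∫(u')²; dividing yields the same α.) With (π/L)² = 4*π^2/9 and c = 0, the largest admissible constant is α = ((π/L)² + c)/((π/L)² + 1).
Simplifying, α = 4*π^2/(9 + 4*π^2).


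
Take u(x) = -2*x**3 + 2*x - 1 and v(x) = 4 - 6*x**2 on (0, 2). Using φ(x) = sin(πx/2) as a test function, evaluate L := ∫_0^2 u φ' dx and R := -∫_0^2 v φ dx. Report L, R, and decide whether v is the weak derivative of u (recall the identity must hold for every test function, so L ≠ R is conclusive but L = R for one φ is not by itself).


LHS = -192/π^3 + 40/π, RHS = -192/π^3 + 32/π. No, v is not the weak derivative of u.

u(x) = -2*x**3 + 2*x - 1, classical derivative u'(x) = 2 - 6*x**2.
φ(x) = sin(πx/2), so φ'(x) = π*cos(π*x/2)/2.
Note φ(0) = φ(2) = 0, so the boundary term u·φ vanishes.
LHS = ∫_0^2 u(x) φ'(x) dx = ∫_0^2 (-π*x^3*cos(π*x/2) + π*x*cos(π*x/2) - π*cos(π*x/2)/2) dx. Term by term:
  ∫_0^2 -π*cos(π*x/2)/2 dx = 0;  ∫_0^2 π*x*cos(π*x/2) dx = -8/π;  ∫_0^2 -π*x^3*cos(π*x/2) dx = -192/π^3 + 48/π.
Sum: 0 − 8/π + -192/π^3 + 48/π = -192/π^3 + 40/π.
So LHS = -192/π^3 + 40/π.
∫_0^2 v(x) φ(x) dx = ∫_0^2 (-6*x^2*sin(π*x/2) + 4*sin(π*x/2)) dx. Term by term:
  ∫_0^2 4*sin(π*x/2) dx = 16/π;  ∫_0^2 -6*x^2*sin(π*x/2) dx = -48/π + 192/π^3.
Sum: 16/π + -48/π + 192/π^3 = -32/π + 192/π^3.
So RHS = -∫_0^2 v(x) φ(x) dx = -192/π^3 + 32/π.
LHS − RHS = 8/π ≠ 0, so the identity fails.
(For a valid weak derivative the identity must hold for EVERY test function, in particular this one. The failure shows v is NOT the weak derivative of u.)
Correct weak derivative would be u'(x) = 2 - 6*x**2.


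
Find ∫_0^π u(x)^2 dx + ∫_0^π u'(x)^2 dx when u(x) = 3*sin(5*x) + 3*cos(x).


||u||_{H^1(0,π)}^2 = 126*π

u'(x) = -3*sin(x) + 15*cos(5*x).
Expand u² and (u')² and integrate term by term on (0, π), using: for integers n ≥ 1, ∫_0^π sin²(nx) dx = ∫_0^π cos²(nx) dx = π/2; for n ≠ n', ∫_0^π sin(nx)sin(n'x) dx = ∫_0^π cos(nx)cos(n'x) dx = 0; and by product-to-sum, ∫_0^π sin(nx)cos(n'x) dx = ½∫_0^π [sin((n+n')x) + sin((n−n')x)] dx, which is 0 when n+n' is even and 2n/(n²−n'²) when n+n' is odd (it need not vanish on (0, π)).
  u² squared terms: (3)²·∫cos(x)² dx = 9·π/2 = 9*π/2;  (3)²·∫sin(5x)² dx = 9·π/2 = 9*π/2.
  u² cross terms: 2·(3)·(3)·∫cos(x)·sin(5x) dx = 18·(0) = 0.
  So ∫_0^π u² dx = 9*π/2 + 9*π/2 + 0 = 9*π.
  (u')² squared terms: (-3)²·∫sin(x)² dx = 9·π/2 = 9*π/2;  (15)²·∫cos(5x)² dx = 225·π/2 = 225*π/2.
  (u')² cross terms: 2·(-3)·(15)·∫sin(x)·cos(5x) dx = -90·(0) = 0.
  So ∫_0^π (u')² dx = 9*π/2 + 225*π/2 + 0 = 117*π.
||u||_{H^1}^2 = (9*π) + (117*π) = 126*π.


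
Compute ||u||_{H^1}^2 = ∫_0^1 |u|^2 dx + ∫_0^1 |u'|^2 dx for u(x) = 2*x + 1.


||u||_{H^1}^2 = 25/3

The H^1 norm (squared) on an interval (0, L) is
  ||u||_{H^1}^2 = ∫_0^L u(x)^2 dx + ∫_0^L u'(x)^2 dx.
Compute u'(x) = 2.
Then u(x)^2 = 4*x**2 + 4*x + 1 and u'(x)^2 = 4.
Integrate each monomial from 0 to 1 using ∫_0^1 c·x^n dx = c·1^(n+1)/(n+1):
  ∫_0^1 u(x)^2 dx = ∫_0^1 (4*x^2 + 4*x + 1) dx. Term by term:
    ∫_0^1 4*x^2 dx = 4/3;  ∫_0^1 4*x dx = 2;  ∫_0^1 1 dx = 1.
  Sum: 4/3 + 2 + 1 = 13/3.
  ∫_0^1 u'(x)^2 dx = ∫_0^1 (4) dx. Term by term:
    ∫_0^1 4 dx = 4.
Adding: ||u||_{H^1}^2 = 13/3 + 4 = 25/3.


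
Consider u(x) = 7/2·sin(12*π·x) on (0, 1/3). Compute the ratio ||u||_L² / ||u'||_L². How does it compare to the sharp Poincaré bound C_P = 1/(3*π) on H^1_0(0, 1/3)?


||u||_L² / ||u'||_L² = 1/(12*π) < C_P = 1/(3*π).

u(x) = 7/2·sin(12*π·x), so u'(x) = 42*π*cos(12*π*x).
Writing u(x) = A·sin(kπx/L) with A = 7/2 and k = 4, use ∫_0^L sin²(kπx/L) dx = L/2 and ∫_0^L cos²(kπx/L) dx = L/2.
u² = 49/4·sin²(12*π·x) and (u')² = 1764*π^2·cos²(12*π·x), and each of sin², cos² integrates to L/2 = 1/6 over (0, 1/3).
∫_0^1/3 u² dx = 49/24, so ||u||_L² = 7*sqrt(6)/12.
∫_0^1/3 (u')² dx = 294*π^2, so ||u'||_L² = 7*sqrt(6)*π.
Ratio ||u||_L² / ||u'||_L² = 1/(12*π).
Sharp Poincaré constant on H^1_0(0, 1/3) is C_P = L/π = 1/(3*π), achieved by sin(3*π·x).
This is the k = 4 harmonic; the ratio L/(kπ) is strictly less than C_P = L/π, consistent with the sharp inequality ||u||_L² ≤ C_P ||u'||_L².


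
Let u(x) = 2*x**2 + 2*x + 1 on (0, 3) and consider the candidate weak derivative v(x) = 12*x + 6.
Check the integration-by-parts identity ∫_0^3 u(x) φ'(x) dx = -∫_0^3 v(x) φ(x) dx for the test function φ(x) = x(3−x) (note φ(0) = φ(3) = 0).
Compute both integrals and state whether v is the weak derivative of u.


LHS = -36, RHS = -108. No, v is not the weak derivative of u.

u(x) = 2*x**2 + 2*x + 1, classical derivative u'(x) = 4*x + 2.
φ(x) = x(3−x), so φ'(x) = 3 - 2*x.
Note φ(0) = φ(3) = 0, so the boundary term u·φ vanishes.
LHS = ∫_0^3 u(x) φ'(x) dx = ∫_0^3 (-4*x^3 + 2*x^2 + 4*x + 3) dx. Term by term:
  ∫_0^3 -4*x^3 dx = -81;  ∫_0^3 2*x^2 dx = 18;  ∫_0^3 4*x dx = 18;
  ∫_0^3 3 dx = 9.
Sum: -81 + 18 + 18 + 9 = -36.
So LHS = -36.
∫_0^3 v(x) φ(x) dx = ∫_0^3 (-12*x^3 + 30*x^2 + 18*x) dx. Term by term:
  ∫_0^3 -12*x^3 dx = -243;  ∫_0^3 30*x^2 dx = 270;  ∫_0^3 18*x dx = 81.
Sum: -243 + 270 + 81 = 108.
So RHS = -∫_0^3 v(x) φ(x) dx = -108.
LHS − RHS = 72 ≠ 0, so the identity fails.
(For a valid weak derivative the identity must hold for EVERY test function, in particular this one. The failure shows v is NOT the weak derivative of u.)
Correct weak derivative would be u'(x) = 4*x + 2.


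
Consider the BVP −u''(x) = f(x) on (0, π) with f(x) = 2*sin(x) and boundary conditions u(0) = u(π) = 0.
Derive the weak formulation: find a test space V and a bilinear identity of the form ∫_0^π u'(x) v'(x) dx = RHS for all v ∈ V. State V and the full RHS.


V = H^1_0(0, π) (so v(0) = v(π) = 0); weak form: ∫_0^π u'v' dx = ∫_0^π (2*sin(x)) v dx for all v ∈ V.

Multiply both sides by a test function v and integrate from 0 to π:
  ∫_0^π −u''(x) v(x) dx = ∫_0^π f(x) v(x) dx.
Integrate the LHS by parts once:
  ∫_0^π −u'' v dx = −[u'(x) v(x)]_0^π + ∫_0^π u'(x) v'(x) dx.
Thus ∫_0^π u'(x) v'(x) dx = ∫_0^π f(x) v(x) dx + [u'(x) v(x)]_0^π.
Choose V so that boundary terms are either known or forced to vanish.
u is Dirichlet: u(0) = u(π) = 0. Let V = H^1_0(0, π); then v(0) = v(π) = 0, and [u' v]_0^π = 0.
Weak formulation: find u (satisfying any essential BC) such that ∫_0^π u'(x) v'(x) dx = ∫_0^π f v dx for all v ∈ V.
Substituting f(x) = 2*sin(x), the right-hand side is ∫_0^π (2*sin(x)) v dx.


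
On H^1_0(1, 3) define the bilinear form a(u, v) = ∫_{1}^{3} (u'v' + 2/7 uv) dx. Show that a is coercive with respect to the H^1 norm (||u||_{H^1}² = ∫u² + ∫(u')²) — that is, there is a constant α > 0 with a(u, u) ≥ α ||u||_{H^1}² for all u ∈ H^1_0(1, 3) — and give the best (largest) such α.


α = (8/7 + π^2)/(4 + π^2)

Coercivity of a(·,·) on H^1_0(1, 3) means a(u, u) ≥ α ||u||_{H^1}² for every u ∈ H^1_0.
The interval has length L = 2, and Poincaré/coercivity depend only on L. Here a(u, u) = ∫(u')² + (2/7)·∫u².
Here 0 < c = 2/7 < 1. The condition a(u,u) ≥ α||u||_{H^1}² reads (1−α)∫(u')² ≥ (α−c)∫u². Any admissible α is ≤ 1 (rapidly oscillating u have ∫u²/∫(u')² → 0), and α = 1 would force 0 ≥ (1−c)∫u², impossible since c < 1; so 1−α > 0. By the sharp Poincaré inequality on H^1_0 of an interval of length L, ∫(u')² ≥ (π/L)²∫u² with equality for the first sine mode sin(π(x−x₀)/L) (x₀ the left endpoint), so the inequality holds for all u iff (1−α)(π/L)² ≥ α − c, i.e. α ≤ ((π/L)² + c)/((π/L)² + 1) = (1 + c(L/π)²)/(1 + (L/π)²). With (π/L)² = π^2/4 and c = 2/7, the largest admissible constant is α = ((π/L)² + c)/((π/L)² + 1).
Simplifying, α = (8/7 + π^2)/(4 + π^2).


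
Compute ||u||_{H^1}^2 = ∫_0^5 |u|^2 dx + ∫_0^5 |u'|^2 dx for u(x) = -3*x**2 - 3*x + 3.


||u||_{H^1}^2 = 19755/2

The H^1 norm (squared) on an interval (0, L) is
  ||u||_{H^1}^2 = ∫_0^L u(x)^2 dx + ∫_0^L u'(x)^2 dx.
Compute u'(x) = -6*x - 3.
Then u(x)^2 = 9*x**4 + 18*x**3 - 9*x**2 - 18*x + 9 and u'(x)^2 = 36*x**2 + 36*x + 9.
Integrate each monomial from 0 to 5 using ∫_0^5 c·x^n dx = c·5^(n+1)/(n+1):
  ∫_0^5 u(x)^2 dx = ∫_0^5 (9*x^4 + 18*x^3 - 9*x^2 - 18*x + 9) dx. Term by term:
    ∫_0^5 9*x^4 dx = 5625;  ∫_0^5 18*x^3 dx = 5625/2;  ∫_0^5 -9*x^2 dx = -375;
    ∫_0^5 -18*x dx = -225;  ∫_0^5 9 dx = 45.
  Sum: 5625 + 5625/2 − 375 − 225 + 45 = 15765/2.
  ∫_0^5 u'(x)^2 dx = ∫_0^5 (36*x^2 + 36*x + 9) dx. Term by term:
    ∫_0^5 36*x^2 dx = 1500;  ∫_0^5 36*x dx = 450;  ∫_0^5 9 dx = 45.
  Sum: 1500 + 450 + 45 = 1995.
Adding: ||u||_{H^1}^2 = 15765/2 + 1995 = 19755/2.


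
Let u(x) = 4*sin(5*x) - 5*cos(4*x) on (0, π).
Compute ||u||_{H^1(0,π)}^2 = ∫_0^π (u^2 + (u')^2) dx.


||u||_{H^1(0,π)}^2 = -6800/9 + 841*π/2

u'(x) = 20*sin(4*x) + 20*cos(5*x).
Expand u² and (u')² and integrate term by term on (0, π), using: for integers n ≥ 1, ∫_0^π sin²(nx) dx = ∫_0^π cos²(nx) dx = π/2; for n ≠ n', ∫_0^π sin(nx)sin(n'x) dx = ∫_0^π cos(nx)cos(n'x) dx = 0; and by product-to-sum, ∫_0^π sin(nx)cos(n'x) dx = ½∫_0^π [sin((n+n')x) + sin((n−n')x)] dx, which is 0 when n+n' is even and 2n/(n²−n'²) when n+n' is odd (it need not vanish on (0, π)).
  u² squared terms: (-5)²·∫cos(4x)² dx = 25·π/2 = 25*π/2;  (4)²·∫sin(5x)² dx = 16·π/2 = 8*π.
  u² cross terms: 2·(-5)·(4)·∫cos(4x)·sin(5x) dx = -40·(10/9) = -400/9.
  So ∫_0^π u² dx = 25*π/2 + 8*π − 400/9 = -400/9 + 41*π/2.
  (u')² squared terms: (20)²·∫cos(5x)² dx = 400·π/2 = 200*π;  (20)²·∫sin(4x)² dx = 400·π/2 = 200*π.
  (u')² cross terms: 2·(20)·(20)·∫cos(5x)·sin(4x) dx = 800·(-8/9) = -6400/9.
  So ∫_0^π (u')² dx = 200*π + 200*π − 6400/9 = -6400/9 + 400*π.
||u||_{H^1}^2 = (-400/9 + 41*π/2) + (-6400/9 + 400*π) = -6800/9 + 841*π/2.


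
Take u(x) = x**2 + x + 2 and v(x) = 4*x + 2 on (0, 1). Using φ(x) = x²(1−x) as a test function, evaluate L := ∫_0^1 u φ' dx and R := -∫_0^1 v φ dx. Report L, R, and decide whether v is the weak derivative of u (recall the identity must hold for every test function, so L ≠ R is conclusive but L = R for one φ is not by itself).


LHS = -11/60, RHS = -11/30. No, v is not the weak derivative of u.

u(x) = x**2 + x + 2, classical derivative u'(x) = 2*x + 1.
φ(x) = x²(1−x), so φ'(x) = x*(2 - 3*x).
Note φ(0) = φ(1) = 0, so the boundary term u·φ vanishes.
LHS = ∫_0^1 u(x) φ'(x) dx = ∫_0^1 (-3*x^4 - x^3 - 4*x^2 + 4*x) dx. Term by term:
  ∫_0^1 -3*x^4 dx = -3/5;  ∫_0^1 -x^3 dx = -1/4;  ∫_0^1 -4*x^2 dx = -4/3;
  ∫_0^1 4*x dx = 2.
Sum: -3/5 − 1/4 − 4/3 + 2 = -11/60.
So LHS = -11/60.
∫_0^1 v(x) φ(x) dx = ∫_0^1 (-4*x^4 + 2*x^3 + 2*x^2) dx. Term by term:
  ∫_0^1 -4*x^4 dx = -4/5;  ∫_0^1 2*x^3 dx = 1/2;  ∫_0^1 2*x^2 dx = 2/3.
Sum: -4/5 + 1/2 + 2/3 = 11/30.
So RHS = -∫_0^1 v(x) φ(x) dx = -11/30.
LHS − RHS = 11/60 ≠ 0, so the identity fails.
(For a valid weak derivative the identity must hold for EVERY test function, in particular this one. The failure shows v is NOT the weak derivative of u.)
Correct weak derivative would be u'(x) = 2*x + 1.


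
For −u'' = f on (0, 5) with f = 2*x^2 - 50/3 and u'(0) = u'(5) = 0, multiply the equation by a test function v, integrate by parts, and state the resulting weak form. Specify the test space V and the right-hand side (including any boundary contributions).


V = H^1(0, 5) (no boundary constraint on v; u is determined up to an additive constant); weak form: ∫_0^5 u'v' dx = ∫_0^5 (2*x^2 - 50/3) v dx for all v ∈ V.

Multiply both sides by a test function v and integrate from 0 to 5:
  ∫_0^5 −u''(x) v(x) dx = ∫_0^5 f(x) v(x) dx.
Integrate the LHS by parts once:
  ∫_0^5 −u'' v dx = −[u'(x) v(x)]_0^5 + ∫_0^5 u'(x) v'(x) dx.
Thus ∫_0^5 u'(x) v'(x) dx = ∫_0^5 f(x) v(x) dx + [u'(x) v(x)]_0^5.
Choose V so that boundary terms are either known or forced to vanish.
u has homogeneous Neumann: u'(0) = u'(5) = 0. So [u' v]_0^5 = 0·v(5) − 0·v(0) = 0 for any v; take V = H^1(0, 5).
Weak formulation: find u (satisfying any essential BC) such that ∫_0^5 u'(x) v'(x) dx = ∫_0^5 f v dx for all v ∈ V (homogeneous Neumann, so boundary terms vanish).
Substituting f(x) = 2*x^2 - 50/3, the right-hand side is ∫_0^5 (2*x^2 - 50/3) v dx.
Compatibility check (pure Neumann): taking v ≡ 1 ∈ V gives 0 = ∫_0^5 f dx + (0) − (0), i.e. ∫_0^5 f dx must equal u'(0) − u'(5) = 0. Indeed ∫_0^5 (2*x^2 - 50/3) dx = 0, so the data are compatible. The solution is then unique only up to an additive constant (fix it e.g. by requiring ∫_0^5 u dx = 0).


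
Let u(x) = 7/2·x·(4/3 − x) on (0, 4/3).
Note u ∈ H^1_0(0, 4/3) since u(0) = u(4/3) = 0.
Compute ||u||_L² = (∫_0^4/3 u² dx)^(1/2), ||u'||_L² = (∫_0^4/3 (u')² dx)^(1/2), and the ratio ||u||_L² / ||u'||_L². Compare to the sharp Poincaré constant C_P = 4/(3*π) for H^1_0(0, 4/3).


||u||_L² / ||u'||_L² = 2*sqrt(10)/15 < C_P = 4/(3*π).

u(x) = 7/2·x·(4/3 − x), so u'(x) = 14/3 - 7*x.
u(x) = 7/2·x·(4/3 − x) vanishes at x = 0 and x = 4/3, so u ∈ H^1_0(0, 4/3). Differentiate via the product rule and integrate the resulting polynomials term by term.
  ∫_0^4/3 u² dx = ∫_0^4/3 (49*x^4/4 - 98*x^3/3 + 196*x^2/9) dx. Term by term:
    ∫_0^4/3 49*x^4/4 dx = 12544/1215;  ∫_0^4/3 -98*x^3/3 dx = -6272/243;  ∫_0^4/3 196*x^2/9 dx = 12544/729.
  Sum: 12544/1215 − 6272/243 + 12544/729 = 6272/3645.
  ∫_0^4/3 (u')² dx = ∫_0^4/3 (49*x^2 - 196*x/3 + 196/9) dx. Term by term:
    ∫_0^4/3 49*x^2 dx = 3136/81;  ∫_0^4/3 -196*x/3 dx = -1568/27;  ∫_0^4/3 196/9 dx = 784/27.
  Sum: 3136/81 − 1568/27 + 784/27 = 784/81.
∫_0^4/3 u² dx = 6272/3645, so ||u||_L² = 56*sqrt(10)/135.
∫_0^4/3 (u')² dx = 784/81, so ||u'||_L² = 28/9.
Ratio ||u||_L² / ||u'||_L² = 2*sqrt(10)/15.
Sharp Poincaré constant on H^1_0(0, 4/3) is C_P = L/π = 4/(3*π), achieved by sin(3*π/4·x).
A polynomial bump cannot attain the sharp Poincaré constant (only the first sine eigenfunction does), so the ratio is strictly less than C_P, consistent with ||u||_L² ≤ C_P ||u'||_L².


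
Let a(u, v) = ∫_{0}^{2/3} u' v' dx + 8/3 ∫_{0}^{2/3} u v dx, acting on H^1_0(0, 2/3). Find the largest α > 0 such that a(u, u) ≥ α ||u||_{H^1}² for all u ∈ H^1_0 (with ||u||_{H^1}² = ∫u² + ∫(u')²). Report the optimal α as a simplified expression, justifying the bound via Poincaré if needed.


α = 1

Coercivity of a(·,·) on H^1_0(0, 2/3) means a(u, u) ≥ α ||u||_{H^1}² for every u ∈ H^1_0.
The interval has length L = 2/3, and Poincaré/coercivity depend only on L. Here a(u, u) = ∫(u')² + (8/3)·∫u².
Here c = 8/3 ≥ 1, so a(u,u) = ∫(u')² + c∫u² ≥ ∫(u')² + ∫u² = ||u||_{H^1}², i.e. α = 1 works. No larger α is possible: a(u,u) ≥ α||u||_{H^1}² means (1−α)∫(u')² ≥ (α−c)∫u², and for the modes u_n = sin(nπ(x−x₀)/L) (x₀ the left endpoint) one has ∫u_n²/∫(u_n')² = (L/(nπ))² → 0, so a(u_n,u_n)/||u_n||_{H^1}² → 1. Hence the optimal constant is α = 1.
Therefore α = 1.


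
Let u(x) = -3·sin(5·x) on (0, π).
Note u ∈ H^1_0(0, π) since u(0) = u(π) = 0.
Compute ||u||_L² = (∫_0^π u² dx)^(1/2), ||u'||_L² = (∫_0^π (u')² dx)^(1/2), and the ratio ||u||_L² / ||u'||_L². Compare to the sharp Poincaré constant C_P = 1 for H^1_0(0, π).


||u||_L² / ||u'||_L² = 1/5 < C_P = 1.

u(x) = -3·sin(5·x), so u'(x) = -15*cos(5*x).
Writing u(x) = A·sin(kπx/L) with A = -3 and k = 5, use ∫_0^L sin²(kπx/L) dx = L/2 and ∫_0^L cos²(kπx/L) dx = L/2.
u² = 9·sin²(5·x) and (u')² = 225·cos²(5·x), and each of sin², cos² integrates to L/2 = π/2 over (0, π).
∫_0^π u² dx = 9*π/2, so ||u||_L² = 3*sqrt(2)*sqrt(π)/2.
∫_0^π (u')² dx = 225*π/2, so ||u'||_L² = 15*sqrt(2)*sqrt(π)/2.
Ratio ||u||_L² / ||u'||_L² = 1/5.
Sharp Poincaré constant on H^1_0(0, π) is C_P = L/π = 1, achieved by sin(x).
This is the k = 5 harmonic; the ratio L/(kπ) is strictly less than C_P = L/π, consistent with the sharp inequality ||u||_L² ≤ C_P ||u'||_L².


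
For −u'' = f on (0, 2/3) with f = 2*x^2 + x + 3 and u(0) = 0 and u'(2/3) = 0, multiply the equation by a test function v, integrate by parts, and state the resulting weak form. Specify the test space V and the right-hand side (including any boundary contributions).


V = {v ∈ H^1(0, 2/3) : v(0) = 0} (test functions vanish at x = 0 where u is specified); weak form: ∫_0^2/3 u'v' dx = ∫_0^2/3 (2*x^2 + x + 3) v dx for all v ∈ V.

Multiply both sides by a test function v and integrate from 0 to 2/3:
  ∫_0^2/3 −u''(x) v(x) dx = ∫_0^2/3 f(x) v(x) dx.
Integrate the LHS by parts once:
  ∫_0^2/3 −u'' v dx = −[u'(x) v(x)]_0^2/3 + ∫_0^2/3 u'(x) v'(x) dx.
Thus ∫_0^2/3 u'(x) v'(x) dx = ∫_0^2/3 f(x) v(x) dx + [u'(x) v(x)]_0^2/3.
Choose V so that boundary terms are either known or forced to vanish.
Mixed BC: u(0) = 0 (Dirichlet) and u'(2/3) = 0 (Neumann). Define V = {v ∈ H^1(0, 2/3) : v(0) = 0}. Then [u' v]_0^2/3 = u'(2/3)·v(2/3) − u'(0)·0 = 0.
Weak formulation: find u (satisfying any essential BC) such that ∫_0^2/3 u'(x) v'(x) dx = ∫_0^2/3 f v dx for all v ∈ V (Dirichlet at 0 absorbed into V; the Neumann datum at x = 2/3 is zero, so no boundary term remains).
Substituting f(x) = 2*x^2 + x + 3, the right-hand side is ∫_0^2/3 (2*x^2 + x + 3) v dx.
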